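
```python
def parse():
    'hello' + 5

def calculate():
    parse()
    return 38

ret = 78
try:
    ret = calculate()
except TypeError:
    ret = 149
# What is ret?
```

Step-by-step execution trace:
1. ret starts at 78.
2. try: `calculate()` calls `parse()`.
3. `parse()` evaluates `'hello' + 5`, which raises TypeError; it propagates through calculate (uncaught).
4. `return 38` in calculate is not reached; the assignment to ret does not complete.
5. `except TypeError` matches → ret = 149.
Result: 149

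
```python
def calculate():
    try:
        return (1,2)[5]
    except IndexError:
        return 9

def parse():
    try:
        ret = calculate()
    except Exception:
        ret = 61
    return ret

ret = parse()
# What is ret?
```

Step-by-step execution trace:
1. `parse()` calls `calculate()`.
2. In calculate: `(1,2)[5]` raises IndexError; `except IndexError` catches it → returns 9.
3. In parse: `ret = calculate()` → ret = 9. No exception reaches parse.
4. `except Exception` is skipped; parse returns 9.
5. ret = 9.
Result: 9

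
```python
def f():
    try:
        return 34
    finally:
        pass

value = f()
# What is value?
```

Step-by-step execution trace:
1. `f()` enters try: `return 34` sets pending return value 34.
2. Before returning, `finally: pass` runs (no effect).
3. f() returns 34 → value = 34.
Result: 34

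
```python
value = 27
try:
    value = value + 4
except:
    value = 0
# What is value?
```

Step-by-step execution trace:
1. value starts at 27.
2. try: `value = value + 4` → value = 31. No exception raised.
3. `except` is skipped.
Result: 31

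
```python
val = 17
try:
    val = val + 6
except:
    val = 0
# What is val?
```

Step-by-step execution trace:
1. val starts at 17.
2. try: `val = val + 6` → val = 23. No exception raised.
3. `except` is skipped.
Result: 23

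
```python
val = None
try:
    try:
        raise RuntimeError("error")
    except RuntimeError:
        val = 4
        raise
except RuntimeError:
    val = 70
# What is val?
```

Step-by-step execution trace:
1. Inner try: `raise RuntimeError("error")` raises RuntimeError.
2. Inner `except RuntimeError` matches → val = 4.
3. bare `raise` re-raises the same RuntimeError.
4. Outer `except RuntimeError` matches → val = 70.
Result: 70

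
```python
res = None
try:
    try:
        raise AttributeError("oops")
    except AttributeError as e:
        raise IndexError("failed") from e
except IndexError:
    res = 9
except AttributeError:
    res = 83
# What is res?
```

Step-by-step execution trace:
1. Inner try raises AttributeError; inner `except AttributeError as e` catches it.
2. `raise IndexError(...) from e` raises IndexError (AttributeError is attached as __cause__, but only IndexError is active).
3. Outer `except IndexError` matches → res = 9.
4. `except AttributeError` is not reached.
Result: 9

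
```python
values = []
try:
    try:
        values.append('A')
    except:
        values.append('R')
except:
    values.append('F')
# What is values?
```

Step-by-step execution trace:
1. Inner try: `values.append('A')` → values = ['A']. No exception raised.
2. Inner `except` is skipped.
3. Inner try completes normally; outer `except` is skipped.
Result: ['A']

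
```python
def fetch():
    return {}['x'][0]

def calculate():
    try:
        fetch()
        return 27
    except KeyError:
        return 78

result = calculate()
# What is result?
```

Step-by-step execution trace:
1. `calculate()` calls `fetch()`.
2. `fetch()` evaluates `{}['x'][0]`, which raises KeyError; it propagates to the caller.
3. `return 27` is not reached.
4. `except KeyError` in calculate matches → returns 78.
5. result = 78.
Result: 78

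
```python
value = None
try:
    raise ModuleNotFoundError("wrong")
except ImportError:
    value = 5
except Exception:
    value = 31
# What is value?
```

Step-by-step execution trace:
1. `raise ModuleNotFoundError(...)` raises ModuleNotFoundError.
2. `except ImportError` matches (ModuleNotFoundError is a subclass of ImportError) → value = 5.
3. `except Exception` is not reached.
Result: 5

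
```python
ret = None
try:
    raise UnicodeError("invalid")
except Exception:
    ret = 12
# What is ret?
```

Step-by-step execution trace:
1. `raise UnicodeError(...)` raises UnicodeError.
2. `except Exception` matches (UnicodeError is a subclass of Exception) → ret = 12.
Result: 12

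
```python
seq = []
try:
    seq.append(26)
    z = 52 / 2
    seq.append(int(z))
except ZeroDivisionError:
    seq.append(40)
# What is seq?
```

Step-by-step execution trace:
1. try: `seq.append(26)` → seq = [26].
2. `z = 52 / 2` → z = 26.0. No exception raised.
3. `seq.append(int(z))` → seq = [26, 26].
4. `except ZeroDivisionError` is skipped (no exception was raised).
Result: [26, 26]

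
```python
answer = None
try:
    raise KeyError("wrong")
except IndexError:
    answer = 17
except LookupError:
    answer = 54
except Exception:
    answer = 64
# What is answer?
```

Step-by-step execution trace:
1. `raise KeyError(...)` raises KeyError.
2. `except IndexError` does not match (KeyError is not a subclass of IndexError); skipped.
3. `except LookupError` matches (KeyError is a subclass of LookupError) → answer = 54.
4. `except Exception` is not reached.
Result: 54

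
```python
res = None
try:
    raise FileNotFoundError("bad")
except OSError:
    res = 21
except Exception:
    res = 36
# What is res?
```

Step-by-step execution trace:
1. `raise FileNotFoundError(...)` raises FileNotFoundError.
2. `except OSError` matches (FileNotFoundError is a subclass of OSError) → res = 21.
3. `except Exception` is not reached.
Result: 21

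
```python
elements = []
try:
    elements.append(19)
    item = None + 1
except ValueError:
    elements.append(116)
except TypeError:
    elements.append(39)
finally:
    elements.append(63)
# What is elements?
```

Step-by-step execution trace:
1. try: `elements.append(19)` → elements = [19].
2. `item = None + 1` raises TypeError.
3. `except ValueError` does not match TypeError; skipped.
4. `except TypeError` matches → `elements.append(39)` → elements = [19, 39].
5. finally always runs: `elements.append(63)` → elements = [19, 39, 63].
Result: [19, 39, 63]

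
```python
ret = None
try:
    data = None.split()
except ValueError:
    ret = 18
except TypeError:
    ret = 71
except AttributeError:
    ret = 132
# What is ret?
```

Step-by-step execution trace:
1. `data = None.split()` raises AttributeError.
2. `except ValueError` does not match AttributeError; skipped.
3. `except TypeError` does not match AttributeError; skipped.
4. `except AttributeError` matches → ret = 132.
Result: 132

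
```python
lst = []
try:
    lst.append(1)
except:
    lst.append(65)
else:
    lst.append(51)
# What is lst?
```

Step-by-step execution trace:
1. try: `lst.append(1)` → lst = [1]. No exception raised.
2. `except` is skipped.
3. `else` runs (try completed without exception): `lst.append(51)` → lst = [1, 51].
Result: [1, 51]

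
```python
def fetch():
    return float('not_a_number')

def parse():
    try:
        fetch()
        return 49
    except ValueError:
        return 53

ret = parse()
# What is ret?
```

Step-by-step execution trace:
1. `parse()` calls `fetch()`.
2. `fetch()` evaluates `float('not_a_number')`, which raises ValueError; it propagates to the caller.
3. `return 49` is not reached.
4. `except ValueError` in parse matches → returns 53.
5. ret = 53.
Result: 53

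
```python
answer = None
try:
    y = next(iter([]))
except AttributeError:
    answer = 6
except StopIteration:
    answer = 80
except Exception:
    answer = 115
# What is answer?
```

Step-by-step execution trace:
1. `y = next(iter([]))` raises StopIteration.
2. `except AttributeError` does not match StopIteration; skipped.
3. `except StopIteration` matches → answer = 80.
4. Remaining except clauses are skipped.
Result: 80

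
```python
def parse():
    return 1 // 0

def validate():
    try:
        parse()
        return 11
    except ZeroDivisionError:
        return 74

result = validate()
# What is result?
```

Step-by-step execution trace:
1. `validate()` calls `parse()`.
2. `parse()` evaluates `1 // 0`, which raises ZeroDivisionError; it propagates to the caller.
3. `return 11` is not reached.
4. `except ZeroDivisionError` in validate matches → returns 74.
5. result = 74.
Result: 74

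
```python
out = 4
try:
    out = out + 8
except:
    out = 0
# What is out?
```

Step-by-step execution trace:
1. out starts at 4.
2. try: `out = out + 8` → out = 12. No exception raised.
3. `except` is skipped.
Result: 12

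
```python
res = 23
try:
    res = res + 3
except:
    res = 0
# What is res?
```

Step-by-step execution trace:
1. res starts at 23.
2. try: `res = res + 3` → res = 26. No exception raised.
3. `except` is skipped.
Result: 26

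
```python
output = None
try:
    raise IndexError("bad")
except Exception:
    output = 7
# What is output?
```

Step-by-step execution trace:
1. `raise IndexError(...)` raises IndexError.
2. `except Exception` matches (IndexError is a subclass of Exception) → output = 7.
Result: 7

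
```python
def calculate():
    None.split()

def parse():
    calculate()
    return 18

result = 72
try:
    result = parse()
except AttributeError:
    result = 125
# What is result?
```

Step-by-step execution trace:
1. result starts at 72.
2. try: `parse()` calls `calculate()`.
3. `calculate()` evaluates `None.split()`, which raises AttributeError; it propagates through parse (uncaught).
4. `return 18` in parse is not reached; the assignment to result does not complete.
5. `except AttributeError` matches → result = 125.
Result: 125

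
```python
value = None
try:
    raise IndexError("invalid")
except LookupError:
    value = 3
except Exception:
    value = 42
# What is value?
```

Step-by-step execution trace:
1. `raise IndexError(...)` raises IndexError.
2. `except LookupError` matches (IndexError is a subclass of LookupError) → value = 3.
3. `except Exception` is not reached.
Result: 3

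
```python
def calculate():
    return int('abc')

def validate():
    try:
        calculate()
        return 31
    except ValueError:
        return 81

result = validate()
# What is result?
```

Step-by-step execution trace:
1. `validate()` calls `calculate()`.
2. `calculate()` evaluates `int('abc')`, which raises ValueError; it propagates to the caller.
3. `return 31` is not reached.
4. `except ValueError` in validate matches → returns 81.
5. result = 81.
Result: 81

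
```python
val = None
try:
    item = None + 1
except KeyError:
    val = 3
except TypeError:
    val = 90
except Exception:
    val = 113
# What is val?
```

Step-by-step execution trace:
1. `item = None + 1` raises TypeError.
2. `except KeyError` does not match TypeError; skipped.
3. `except TypeError` matches → val = 90.
4. Remaining except clauses are skipped.
Result: 90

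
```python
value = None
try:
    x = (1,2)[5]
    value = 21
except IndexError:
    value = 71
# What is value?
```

Step-by-step execution trace:
1. `x = (1,2)[5]` raises IndexError.
2. `value = 21` is not reached.
3. `except IndexError` matches → value = 71.
Result: 71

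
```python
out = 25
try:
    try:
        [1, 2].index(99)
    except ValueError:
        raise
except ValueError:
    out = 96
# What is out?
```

Step-by-step execution trace:
1. Inner try: `[1, 2].index(99)` raises ValueError.
2. Inner `except ValueError` matches; bare `raise` re-raises the same ValueError.
3. Outer `except ValueError` matches → out = 96.
Result: 96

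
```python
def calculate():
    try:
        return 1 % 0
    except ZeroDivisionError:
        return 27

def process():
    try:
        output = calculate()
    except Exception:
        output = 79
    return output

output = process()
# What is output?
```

Step-by-step execution trace:
1. `process()` calls `calculate()`.
2. In calculate: `1 % 0` raises ZeroDivisionError; `except ZeroDivisionError` catches it → returns 27.
3. In process: `output = calculate()` → output = 27. No exception reaches process.
4. `except Exception` is skipped; process returns 27.
5. output = 27.
Result: 27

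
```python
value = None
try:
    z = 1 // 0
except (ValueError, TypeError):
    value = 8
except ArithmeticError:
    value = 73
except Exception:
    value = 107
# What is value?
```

Step-by-step execution trace:
1. `z = 1 // 0` raises ZeroDivisionError.
2. `except (ValueError, TypeError)` does not match ZeroDivisionError; skipped.
3. `except ArithmeticError` matches (ZeroDivisionError is a subclass of ArithmeticError) → value = 73.
4. `except Exception` is not reached.
Result: 73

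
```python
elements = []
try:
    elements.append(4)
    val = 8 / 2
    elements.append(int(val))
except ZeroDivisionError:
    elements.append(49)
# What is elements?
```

Step-by-step execution trace:
1. try: `elements.append(4)` → elements = [4].
2. `val = 8 / 2` → val = 4.0. No exception raised.
3. `elements.append(int(val))` → elements = [4, 4].
4. `except ZeroDivisionError` is skipped (no exception was raised).
Result: [4, 4]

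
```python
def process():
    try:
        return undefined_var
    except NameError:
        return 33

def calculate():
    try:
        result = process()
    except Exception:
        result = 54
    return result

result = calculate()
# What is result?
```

Step-by-step execution trace:
1. `calculate()` calls `process()`.
2. In process: `undefined_var` raises NameError; `except NameError` catches it → returns 33.
3. In calculate: `result = process()` → result = 33. No exception reaches calculate.
4. `except Exception` is skipped; calculate returns 33.
5. result = 33.
Result: 33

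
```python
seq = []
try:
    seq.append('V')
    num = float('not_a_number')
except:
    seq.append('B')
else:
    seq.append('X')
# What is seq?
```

Step-by-step execution trace:
1. try: `seq.append('V')` → seq = ['V'].
2. `num = float('not_a_number')` raises ValueError.
3. bare `except` matches → `seq.append('B')` → seq = ['V', 'B'].
4. `else` is skipped (an exception was raised).
Result: ['V', 'B']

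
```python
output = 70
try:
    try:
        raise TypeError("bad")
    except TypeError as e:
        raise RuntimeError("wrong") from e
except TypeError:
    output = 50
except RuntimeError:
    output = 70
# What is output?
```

Step-by-step execution trace:
1. Inner try raises TypeError; inner `except TypeError as e` catches it.
2. `raise RuntimeError(...) from e` raises RuntimeError (TypeError is attached as __cause__, but only RuntimeError is active).
3. Outer `except TypeError` does not match RuntimeError; skipped.
4. Outer `except RuntimeError` matches → output = 70.
Result: 70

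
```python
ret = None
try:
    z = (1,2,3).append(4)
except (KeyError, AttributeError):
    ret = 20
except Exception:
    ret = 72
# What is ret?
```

Step-by-step execution trace:
1. `z = (1,2,3).append(4)` raises AttributeError.
2. `except (KeyError, AttributeError)` matches (AttributeError is in the tuple) → ret = 20.
3. `except Exception` is not reached.
Result: 20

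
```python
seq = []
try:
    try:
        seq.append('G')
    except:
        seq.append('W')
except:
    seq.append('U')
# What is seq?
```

Step-by-step execution trace:
1. Inner try: `seq.append('G')` → seq = ['G']. No exception raised.
2. Inner `except` is skipped.
3. Inner try completes normally; outer `except` is skipped.
Result: ['G']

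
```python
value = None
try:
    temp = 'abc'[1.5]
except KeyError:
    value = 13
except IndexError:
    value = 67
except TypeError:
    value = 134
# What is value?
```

Step-by-step execution trace:
1. `temp = 'abc'[1.5]` raises TypeError.
2. `except KeyError` does not match TypeError; skipped.
3. `except IndexError` does not match TypeError; skipped.
4. `except TypeError` matches → value = 134.
Result: 134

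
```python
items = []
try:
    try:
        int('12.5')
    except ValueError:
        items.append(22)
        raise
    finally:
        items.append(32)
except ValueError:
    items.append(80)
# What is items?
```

Step-by-step execution trace:
1. Inner try: `int('12.5')` raises ValueError.
2. Inner `except ValueError` matches → `items.append(22)` → items = [22].
3. bare `raise` re-raises ValueError.
4. Inner `finally` runs during unwinding: `items.append(32)` → items = [22, 32].
5. Outer `except ValueError` matches → `items.append(80)` → items = [22, 32, 80].
Result: [22, 32, 80]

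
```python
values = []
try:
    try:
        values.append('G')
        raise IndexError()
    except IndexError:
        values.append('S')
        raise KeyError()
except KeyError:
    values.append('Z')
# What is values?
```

Step-by-step execution trace:
1. Inner try: `values.append('G')` → values = ['G'].
2. `raise IndexError()` raises IndexError.
3. Inner `except IndexError` matches → `values.append('S')` → values = ['G', 'S'].
4. `raise KeyError()` raises KeyError; propagates to outer try.
5. Outer `except KeyError` matches → `values.append('Z')` → values = ['G', 'S', 'Z'].
Result: ['G', 'S', 'Z']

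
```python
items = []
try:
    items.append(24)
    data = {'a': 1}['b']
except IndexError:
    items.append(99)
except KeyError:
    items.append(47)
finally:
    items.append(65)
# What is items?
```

Step-by-step execution trace:
1. try: `items.append(24)` → items = [24].
2. `data = {'a': 1}['b']` raises KeyError.
3. `except IndexError` does not match KeyError; skipped.
4. `except KeyError` matches → `items.append(47)` → items = [24, 47].
5. finally always runs: `items.append(65)` → items = [24, 47, 65].
Result: [24, 47, 65]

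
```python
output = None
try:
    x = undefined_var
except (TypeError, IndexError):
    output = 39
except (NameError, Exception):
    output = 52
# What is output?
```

Step-by-step execution trace:
1. `x = undefined_var` raises NameError.
2. `except (TypeError, IndexError)` does not match NameError; skipped.
3. `except (NameError, Exception)` matches (NameError is in the tuple) → output = 52.
Result: 52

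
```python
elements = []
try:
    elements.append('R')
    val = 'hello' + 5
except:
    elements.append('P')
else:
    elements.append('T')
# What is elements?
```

Step-by-step execution trace:
1. try: `elements.append('R')` → elements = ['R'].
2. `val = 'hello' + 5` raises TypeError.
3. bare `except` matches → `elements.append('P')` → elements = ['R', 'P'].
4. `else` is skipped (an exception was raised).
Result: ['R', 'P']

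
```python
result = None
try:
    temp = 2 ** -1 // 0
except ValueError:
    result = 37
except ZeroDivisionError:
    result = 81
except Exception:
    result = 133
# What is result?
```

Step-by-step execution trace:
1. `temp = 2 ** -1 // 0` raises ZeroDivisionError.
2. `except ValueError` does not match ZeroDivisionError; skipped.
3. `except ZeroDivisionError` matches → result = 81.
4. Remaining except clauses are skipped.
Result: 81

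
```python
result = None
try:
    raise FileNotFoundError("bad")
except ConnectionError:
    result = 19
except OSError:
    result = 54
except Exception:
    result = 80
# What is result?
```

Step-by-step execution trace:
1. `raise FileNotFoundError(...)` raises FileNotFoundError.
2. `except ConnectionError` does not match (FileNotFoundError is not a subclass of ConnectionError); skipped.
3. `except OSError` matches (FileNotFoundError is a subclass of OSError) → result = 54.
4. `except Exception` is not reached.
Result: 54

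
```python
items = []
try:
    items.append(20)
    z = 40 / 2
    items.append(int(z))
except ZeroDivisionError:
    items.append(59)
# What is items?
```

Step-by-step execution trace:
1. try: `items.append(20)` → items = [20].
2. `z = 40 / 2` → z = 20.0. No exception raised.
3. `items.append(int(z))` → items = [20, 20].
4. `except ZeroDivisionError` is skipped (no exception was raised).
Result: [20, 20]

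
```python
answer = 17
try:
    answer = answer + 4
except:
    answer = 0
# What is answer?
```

Step-by-step execution trace:
1. answer starts at 17.
2. try: `answer = answer + 4` → answer = 21. No exception raised.
3. `except` is skipped.
Result: 21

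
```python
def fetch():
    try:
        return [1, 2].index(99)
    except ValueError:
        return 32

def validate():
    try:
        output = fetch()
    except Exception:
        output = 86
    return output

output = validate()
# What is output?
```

Step-by-step execution trace:
1. `validate()` calls `fetch()`.
2. In fetch: `[1, 2].index(99)` raises ValueError; `except ValueError` catches it → returns 32.
3. In validate: `output = fetch()` → output = 32. No exception reaches validate.
4. `except Exception` is skipped; validate returns 32.
5. output = 32.
Result: 32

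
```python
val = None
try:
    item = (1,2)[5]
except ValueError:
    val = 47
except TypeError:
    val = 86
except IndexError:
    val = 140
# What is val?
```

Step-by-step execution trace:
1. `item = (1,2)[5]` raises IndexError.
2. `except ValueError` does not match IndexError; skipped.
3. `except TypeError` does not match IndexError; skipped.
4. `except IndexError` matches → val = 140.
Result: 140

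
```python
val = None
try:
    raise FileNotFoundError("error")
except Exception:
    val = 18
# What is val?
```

Step-by-step execution trace:
1. `raise FileNotFoundError(...)` raises FileNotFoundError.
2. `except Exception` matches (FileNotFoundError is a subclass of Exception) → val = 18.
Result: 18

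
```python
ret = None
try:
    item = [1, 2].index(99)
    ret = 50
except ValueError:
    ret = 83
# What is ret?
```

Step-by-step execution trace:
1. `item = [1, 2].index(99)` raises ValueError.
2. `ret = 50` is not reached.
3. `except ValueError` matches → ret = 83.
Result: 83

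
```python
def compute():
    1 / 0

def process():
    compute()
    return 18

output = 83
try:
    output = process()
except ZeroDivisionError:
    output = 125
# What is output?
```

Step-by-step execution trace:
1. output starts at 83.
2. try: `process()` calls `compute()`.
3. `compute()` evaluates `1 / 0`, which raises ZeroDivisionError; it propagates through process (uncaught).
4. `return 18` in process is not reached; the assignment to output does not complete.
5. `except ZeroDivisionError` matches → output = 125.
Result: 125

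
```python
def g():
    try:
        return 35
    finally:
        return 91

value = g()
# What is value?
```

Step-by-step execution trace:
1. `g()` enters try: `return 35` sets pending return value 35.
2. Before returning, `finally: return 91` runs and overrides the pending return.
3. g() returns 91 → value = 91.
Result: 91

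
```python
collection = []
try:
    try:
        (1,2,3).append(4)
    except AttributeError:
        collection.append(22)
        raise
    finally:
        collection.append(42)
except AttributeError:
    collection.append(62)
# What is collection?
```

Step-by-step execution trace:
1. Inner try: `(1,2,3).append(4)` raises AttributeError.
2. Inner `except AttributeError` matches → `collection.append(22)` → collection = [22].
3. bare `raise` re-raises AttributeError.
4. Inner `finally` runs during unwinding: `collection.append(42)` → collection = [22, 42].
5. Outer `except AttributeError` matches → `collection.append(62)` → collection = [22, 42, 62].
Result: [22, 42, 62]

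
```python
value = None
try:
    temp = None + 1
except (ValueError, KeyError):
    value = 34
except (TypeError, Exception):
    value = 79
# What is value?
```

Step-by-step execution trace:
1. `temp = None + 1` raises TypeError.
2. `except (ValueError, KeyError)` does not match TypeError; skipped.
3. `except (TypeError, Exception)` matches (TypeError is in the tuple) → value = 79.
Result: 79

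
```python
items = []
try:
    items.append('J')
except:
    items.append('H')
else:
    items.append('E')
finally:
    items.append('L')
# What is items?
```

Step-by-step execution trace:
1. try: `items.append('J')` → items = ['J']. No exception raised.
2. `except` is skipped.
3. `else` runs: `items.append('E')` → items = ['J', 'E'].
4. `finally` always runs: `items.append('L')` → items = ['J', 'E', 'L'].
Result: ['J', 'E', 'L']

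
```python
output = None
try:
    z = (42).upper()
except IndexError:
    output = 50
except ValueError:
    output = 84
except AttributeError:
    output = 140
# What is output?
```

Step-by-step execution trace:
1. `z = (42).upper()` raises AttributeError.
2. `except IndexError` does not match AttributeError; skipped.
3. `except ValueError` does not match AttributeError; skipped.
4. `except AttributeError` matches → output = 140.
Result: 140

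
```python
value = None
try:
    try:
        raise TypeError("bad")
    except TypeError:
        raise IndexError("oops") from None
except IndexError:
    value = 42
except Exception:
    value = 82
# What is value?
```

Step-by-step execution trace:
1. Inner try raises TypeError; inner `except TypeError` catches it.
2. `raise IndexError(...) from None` raises IndexError (from None suppresses __context__, but the active exception is still IndexError).
3. Outer `except IndexError` matches → value = 42.
4. `except Exception` is not reached.
Result: 42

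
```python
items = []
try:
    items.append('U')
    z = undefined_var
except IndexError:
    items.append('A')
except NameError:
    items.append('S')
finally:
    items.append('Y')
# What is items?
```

Step-by-step execution trace:
1. try: `items.append('U')` → items = ['U'].
2. `z = undefined_var` raises NameError.
3. `except IndexError` does not match NameError; skipped.
4. `except NameError` matches → `items.append('S')` → items = ['U', 'S'].
5. finally always runs: `items.append('Y')` → items = ['U', 'S', 'Y'].
Result: ['U', 'S', 'Y']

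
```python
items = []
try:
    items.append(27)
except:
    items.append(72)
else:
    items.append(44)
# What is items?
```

Step-by-step execution trace:
1. try: `items.append(27)` → items = [27]. No exception raised.
2. `except` is skipped.
3. `else` runs (try completed without exception): `items.append(44)` → items = [27, 44].
Result: [27, 44]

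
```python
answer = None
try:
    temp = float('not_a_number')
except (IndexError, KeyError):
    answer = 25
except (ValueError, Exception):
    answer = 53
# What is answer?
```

Step-by-step execution trace:
1. `temp = float('not_a_number')` raises ValueError.
2. `except (IndexError, KeyError)` does not match ValueError; skipped.
3. `except (ValueError, Exception)` matches (ValueError is in the tuple) → answer = 53.
Result: 53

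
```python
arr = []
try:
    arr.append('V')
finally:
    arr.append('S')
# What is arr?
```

Step-by-step execution trace:
1. try: `arr.append('V')` → arr = ['V'].
2. The try body completes without raising.
3. finally always runs: `arr.append('S')` → arr = ['V', 'S'].
Result: ['V', 'S']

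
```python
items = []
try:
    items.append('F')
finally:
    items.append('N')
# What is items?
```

Step-by-step execution trace:
1. try: `items.append('F')` → items = ['F'].
2. The try body completes without raising.
3. finally always runs: `items.append('N')` → items = ['F', 'N'].
Result: ['F', 'N']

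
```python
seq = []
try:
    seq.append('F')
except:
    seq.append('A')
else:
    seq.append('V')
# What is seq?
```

Step-by-step execution trace:
1. try: `seq.append('F')` → seq = ['F']. No exception raised.
2. `except` is skipped.
3. `else` runs (try completed without exception): `seq.append('V')` → seq = ['F', 'V'].
Result: ['F', 'V']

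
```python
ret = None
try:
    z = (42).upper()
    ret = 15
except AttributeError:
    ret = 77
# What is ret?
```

Step-by-step execution trace:
1. `z = (42).upper()` raises AttributeError.
2. `ret = 15` is not reached.
3. `except AttributeError` matches → ret = 77.
Result: 77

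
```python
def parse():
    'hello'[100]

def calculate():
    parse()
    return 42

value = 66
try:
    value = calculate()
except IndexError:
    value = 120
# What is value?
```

Step-by-step execution trace:
1. value starts at 66.
2. try: `calculate()` calls `parse()`.
3. `parse()` evaluates `'hello'[100]`, which raises IndexError; it propagates through calculate (uncaught).
4. `return 42` in calculate is not reached; the assignment to value does not complete.
5. `except IndexError` matches → value = 120.
Result: 120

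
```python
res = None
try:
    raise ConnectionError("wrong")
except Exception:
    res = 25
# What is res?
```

Step-by-step execution trace:
1. `raise ConnectionError(...)` raises ConnectionError.
2. `except Exception` matches (ConnectionError is a subclass of Exception) → res = 25.
Result: 25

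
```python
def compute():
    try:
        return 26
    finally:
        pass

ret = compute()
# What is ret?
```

Step-by-step execution trace:
1. `compute()` enters try: `return 26` sets pending return value 26.
2. Before returning, `finally: pass` runs (no effect).
3. compute() returns 26 → ret = 26.
Result: 26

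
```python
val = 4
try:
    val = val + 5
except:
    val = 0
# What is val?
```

Step-by-step execution trace:
1. val starts at 4.
2. try: `val = val + 5` → val = 9. No exception raised.
3. `except` is skipped.
Result: 9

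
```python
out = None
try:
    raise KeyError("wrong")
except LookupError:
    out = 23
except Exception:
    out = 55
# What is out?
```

Step-by-step execution trace:
1. `raise KeyError(...)` raises KeyError.
2. `except LookupError` matches (KeyError is a subclass of LookupError) → out = 23.
3. `except Exception` is not reached.
Result: 23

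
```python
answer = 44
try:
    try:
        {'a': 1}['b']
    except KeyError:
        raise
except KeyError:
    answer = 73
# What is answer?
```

Step-by-step execution trace:
1. Inner try: `{'a': 1}['b']` raises KeyError.
2. Inner `except KeyError` matches; bare `raise` re-raises the same KeyError.
3. Outer `except KeyError` matches → answer = 73.
Result: 73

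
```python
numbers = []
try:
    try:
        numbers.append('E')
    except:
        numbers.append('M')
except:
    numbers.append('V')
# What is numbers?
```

Step-by-step execution trace:
1. Inner try: `numbers.append('E')` → numbers = ['E']. No exception raised.
2. Inner `except` is skipped.
3. Inner try completes normally; outer `except` is skipped.
Result: ['E']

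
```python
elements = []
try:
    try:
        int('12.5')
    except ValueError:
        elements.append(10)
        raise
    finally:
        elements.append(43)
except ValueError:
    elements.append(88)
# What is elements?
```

Step-by-step execution trace:
1. Inner try: `int('12.5')` raises ValueError.
2. Inner `except ValueError` matches → `elements.append(10)` → elements = [10].
3. bare `raise` re-raises ValueError.
4. Inner `finally` runs during unwinding: `elements.append(43)` → elements = [10, 43].
5. Outer `except ValueError` matches → `elements.append(88)` → elements = [10, 43, 88].
Result: [10, 43, 88]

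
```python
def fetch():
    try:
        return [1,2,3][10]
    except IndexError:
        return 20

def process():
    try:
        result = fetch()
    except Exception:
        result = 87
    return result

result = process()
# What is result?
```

Step-by-step execution trace:
1. `process()` calls `fetch()`.
2. In fetch: `[1,2,3][10]` raises IndexError; `except IndexError` catches it → returns 20.
3. In process: `result = fetch()` → result = 20. No exception reaches process.
4. `except Exception` is skipped; process returns 20.
5. result = 20.
Result: 20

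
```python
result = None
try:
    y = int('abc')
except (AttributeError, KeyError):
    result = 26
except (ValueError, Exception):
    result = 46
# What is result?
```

Step-by-step execution trace:
1. `y = int('abc')` raises ValueError.
2. `except (AttributeError, KeyError)` does not match ValueError; skipped.
3. `except (ValueError, Exception)` matches (ValueError is in the tuple) → result = 46.
Result: 46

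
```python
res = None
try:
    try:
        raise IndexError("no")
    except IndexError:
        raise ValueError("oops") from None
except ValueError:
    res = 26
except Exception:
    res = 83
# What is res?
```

Step-by-step execution trace:
1. Inner try raises IndexError; inner `except IndexError` catches it.
2. `raise ValueError(...) from None` raises ValueError (from None suppresses __context__, but the active exception is still ValueError).
3. Outer `except ValueError` matches → res = 26.
4. `except Exception` is not reached.
Result: 26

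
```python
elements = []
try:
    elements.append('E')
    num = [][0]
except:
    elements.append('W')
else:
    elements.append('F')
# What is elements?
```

Step-by-step execution trace:
1. try: `elements.append('E')` → elements = ['E'].
2. `num = [][0]` raises IndexError.
3. bare `except` matches → `elements.append('W')` → elements = ['E', 'W'].
4. `else` is skipped (an exception was raised).
Result: ['E', 'W']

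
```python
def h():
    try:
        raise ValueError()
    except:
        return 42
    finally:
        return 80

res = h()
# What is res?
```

Step-by-step execution trace:
1. `h()` enters try: `raise ValueError()` raises ValueError.
2. bare `except` matches → `return 42` sets pending return value 42.
3. Before returning, `finally: return 80` runs and overrides the pending return.
4. h() returns 80 → res = 80.
Result: 80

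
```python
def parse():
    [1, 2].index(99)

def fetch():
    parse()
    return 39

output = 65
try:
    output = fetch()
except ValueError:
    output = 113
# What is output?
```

Step-by-step execution trace:
1. output starts at 65.
2. try: `fetch()` calls `parse()`.
3. `parse()` evaluates `[1, 2].index(99)`, which raises ValueError; it propagates through fetch (uncaught).
4. `return 39` in fetch is not reached; the assignment to output does not complete.
5. `except ValueError` matches → output = 113.
Result: 113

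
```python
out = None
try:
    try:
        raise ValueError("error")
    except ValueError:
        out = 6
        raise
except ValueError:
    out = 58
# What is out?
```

Step-by-step execution trace:
1. Inner try: `raise ValueError("error")` raises ValueError.
2. Inner `except ValueError` matches → out = 6.
3. bare `raise` re-raises the same ValueError.
4. Outer `except ValueError` matches → out = 58.
Result: 58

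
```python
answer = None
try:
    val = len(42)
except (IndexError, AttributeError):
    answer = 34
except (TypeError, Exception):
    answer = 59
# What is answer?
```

Step-by-step execution trace:
1. `val = len(42)` raises TypeError.
2. `except (IndexError, AttributeError)` does not match TypeError; skipped.
3. `except (TypeError, Exception)` matches (TypeError is in the tuple) → answer = 59.
Result: 59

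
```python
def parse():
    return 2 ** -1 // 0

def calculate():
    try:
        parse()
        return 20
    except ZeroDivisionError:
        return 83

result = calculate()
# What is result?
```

Step-by-step execution trace:
1. `calculate()` calls `parse()`.
2. `parse()` evaluates `2 ** -1 // 0`, which raises ZeroDivisionError; it propagates to the caller.
3. `return 20` is not reached.
4. `except ZeroDivisionError` in calculate matches → returns 83.
5. result = 83.
Result: 83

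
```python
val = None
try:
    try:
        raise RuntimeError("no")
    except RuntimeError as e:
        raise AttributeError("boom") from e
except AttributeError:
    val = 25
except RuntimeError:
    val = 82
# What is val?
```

Step-by-step execution trace:
1. Inner try raises RuntimeError; inner `except RuntimeError as e` catches it.
2. `raise AttributeError(...) from e` raises AttributeError (RuntimeError is attached as __cause__, but only AttributeError is active).
3. Outer `except AttributeError` matches → val = 25.
4. `except RuntimeError` is not reached.
Result: 25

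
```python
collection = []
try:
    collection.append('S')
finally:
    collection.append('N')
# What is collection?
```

Step-by-step execution trace:
1. try: `collection.append('S')` → collection = ['S'].
2. The try body completes without raising.
3. finally always runs: `collection.append('N')` → collection = ['S', 'N'].
Result: ['S', 'N']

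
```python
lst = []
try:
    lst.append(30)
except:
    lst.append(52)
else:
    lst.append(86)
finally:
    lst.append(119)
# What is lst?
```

Step-by-step execution trace:
1. try: `lst.append(30)` → lst = [30]. No exception raised.
2. `except` is skipped.
3. `else` runs: `lst.append(86)` → lst = [30, 86].
4. `finally` always runs: `lst.append(119)` → lst = [30, 86, 119].
Result: [30, 86, 119]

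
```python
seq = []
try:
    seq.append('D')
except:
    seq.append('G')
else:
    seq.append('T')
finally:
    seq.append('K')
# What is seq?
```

Step-by-step execution trace:
1. try: `seq.append('D')` → seq = ['D']. No exception raised.
2. `except` is skipped.
3. `else` runs: `seq.append('T')` → seq = ['D', 'T'].
4. `finally` always runs: `seq.append('K')` → seq = ['D', 'T', 'K'].
Result: ['D', 'T', 'K']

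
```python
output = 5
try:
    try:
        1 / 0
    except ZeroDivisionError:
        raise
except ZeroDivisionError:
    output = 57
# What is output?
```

Step-by-step execution trace:
1. Inner try: `1 / 0` raises ZeroDivisionError.
2. Inner `except ZeroDivisionError` matches; bare `raise` re-raises the same ZeroDivisionError.
3. Outer `except ZeroDivisionError` matches → output = 57.
Result: 57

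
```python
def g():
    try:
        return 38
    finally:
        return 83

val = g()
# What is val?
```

Step-by-step execution trace:
1. `g()` enters try: `return 38` sets pending return value 38.
2. Before returning, `finally: return 83` runs and overrides the pending return.
3. g() returns 83 → val = 83.
Result: 83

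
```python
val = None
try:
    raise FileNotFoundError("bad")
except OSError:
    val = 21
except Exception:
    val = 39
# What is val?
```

Step-by-step execution trace:
1. `raise FileNotFoundError(...)` raises FileNotFoundError.
2. `except OSError` matches (FileNotFoundError is a subclass of OSError) → val = 21.
3. `except Exception` is not reached.
Result: 21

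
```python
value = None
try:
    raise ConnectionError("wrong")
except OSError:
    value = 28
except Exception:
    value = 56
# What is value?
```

Step-by-step execution trace:
1. `raise ConnectionError(...)` raises ConnectionError.
2. `except OSError` matches (ConnectionError is a subclass of OSError) → value = 28.
3. `except Exception` is not reached.
Result: 28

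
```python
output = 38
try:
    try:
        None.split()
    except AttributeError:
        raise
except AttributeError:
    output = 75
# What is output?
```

Step-by-step execution trace:
1. Inner try: `None.split()` raises AttributeError.
2. Inner `except AttributeError` matches; bare `raise` re-raises the same AttributeError.
3. Outer `except AttributeError` matches → output = 75.
Result: 75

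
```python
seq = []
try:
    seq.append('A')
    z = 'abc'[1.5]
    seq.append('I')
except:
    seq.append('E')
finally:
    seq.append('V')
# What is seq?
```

Step-by-step execution trace:
1. try: `seq.append('A')` → seq = ['A'].
2. `z = 'abc'[1.5]` raises TypeError; `seq.append('I')` is not reached.
3. bare `except` matches → `seq.append('E')` → seq = ['A', 'E'].
4. finally always runs: `seq.append('V')` → seq = ['A', 'E', 'V'].
Result: ['A', 'E', 'V']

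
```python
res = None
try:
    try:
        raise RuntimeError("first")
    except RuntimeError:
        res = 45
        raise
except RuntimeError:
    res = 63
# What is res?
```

Step-by-step execution trace:
1. Inner try: `raise RuntimeError("first")` raises RuntimeError.
2. Inner `except RuntimeError` matches → res = 45.
3. bare `raise` re-raises the same RuntimeError.
4. Outer `except RuntimeError` matches → res = 63.
Result: 63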